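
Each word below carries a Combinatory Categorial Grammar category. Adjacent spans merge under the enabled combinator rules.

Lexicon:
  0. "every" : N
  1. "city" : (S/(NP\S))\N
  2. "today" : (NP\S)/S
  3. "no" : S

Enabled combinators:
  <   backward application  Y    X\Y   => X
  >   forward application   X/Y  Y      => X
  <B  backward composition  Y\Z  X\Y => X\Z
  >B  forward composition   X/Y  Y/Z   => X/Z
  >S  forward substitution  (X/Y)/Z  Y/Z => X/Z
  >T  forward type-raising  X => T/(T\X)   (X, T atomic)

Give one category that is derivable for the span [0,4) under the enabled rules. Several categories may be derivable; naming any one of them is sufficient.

S

[0,4] S   >
  [0,2] S/(NP\S)   <
    [0,1] "every" : N
    [1,2] "city" : (S/(NP\S))\N
  [2,4] NP\S   >
    [2,3] "today" : (NP\S)/S
    [3,4] "no" : S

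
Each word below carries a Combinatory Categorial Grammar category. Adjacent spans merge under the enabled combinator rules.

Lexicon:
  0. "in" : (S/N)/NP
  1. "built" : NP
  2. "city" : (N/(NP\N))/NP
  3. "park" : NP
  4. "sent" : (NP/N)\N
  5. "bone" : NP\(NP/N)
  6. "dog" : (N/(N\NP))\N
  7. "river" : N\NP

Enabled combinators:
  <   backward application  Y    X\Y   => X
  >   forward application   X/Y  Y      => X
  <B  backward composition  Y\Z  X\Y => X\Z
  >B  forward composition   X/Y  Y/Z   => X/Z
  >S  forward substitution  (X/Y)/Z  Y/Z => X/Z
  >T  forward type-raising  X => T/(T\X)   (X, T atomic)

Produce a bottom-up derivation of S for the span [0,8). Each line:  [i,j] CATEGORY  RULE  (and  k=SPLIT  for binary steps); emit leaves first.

[0,8] S   >
  [0,2] S/N   >
    [0,1] "in" : (S/N)/NP
    [1,2] "built" : NP
  [2,8] N   >
    [2,7] N/(N\NP)   <
      [2,6] N   >
        [2,4] N/(NP\N)   >
          [2,3] "city" : (N/(NP\N))/NP
          [3,4] "park" : NP
        [4,6] NP\N   <B
          [4,5] "sent" : (NP/N)\N
          [5,6] "bone" : NP\(NP/N)
      [6,7] "dog" : (N/(N\NP))\N
    [7,8] "river" : N\NP

[0,1] (S/N)/NP  lex  "in"
[1,2] NP  lex  "built"
[0,2] S/N  >  k=1
[2,3] (N/(NP\N))/NP  lex  "city"
[3,4] NP  lex  "park"
[2,4] N/(NP\N)  >  k=3
[4,5] (NP/N)\N  lex  "sent"
[5,6] NP\(NP/N)  lex  "bone"
[4,6] NP\N  <B  k=5
[2,6] N  >  k=4
[6,7] (N/(N\NP))\N  lex  "dog"
[2,7] N/(N\NP)  <  k=6
[7,8] N\NP  lex  "river"
[2,8] N  >  k=7
[0,8] S  >  k=2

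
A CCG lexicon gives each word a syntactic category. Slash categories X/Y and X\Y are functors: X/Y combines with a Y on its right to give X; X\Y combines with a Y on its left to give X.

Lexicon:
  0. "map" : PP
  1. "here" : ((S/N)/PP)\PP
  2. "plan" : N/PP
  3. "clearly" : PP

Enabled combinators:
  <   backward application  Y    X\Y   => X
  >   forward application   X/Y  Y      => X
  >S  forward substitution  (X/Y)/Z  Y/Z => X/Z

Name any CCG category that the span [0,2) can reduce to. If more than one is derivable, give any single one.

(S/N)/PP

[0,4] S   >
  [0,3] S/PP   >S
    [0,2] (S/N)/PP   <
      [0,1] "map" : PP
      [1,2] "here" : ((S/N)/PP)\PP
    [2,3] "plan" : N/PP
  [3,4] "clearly" : PP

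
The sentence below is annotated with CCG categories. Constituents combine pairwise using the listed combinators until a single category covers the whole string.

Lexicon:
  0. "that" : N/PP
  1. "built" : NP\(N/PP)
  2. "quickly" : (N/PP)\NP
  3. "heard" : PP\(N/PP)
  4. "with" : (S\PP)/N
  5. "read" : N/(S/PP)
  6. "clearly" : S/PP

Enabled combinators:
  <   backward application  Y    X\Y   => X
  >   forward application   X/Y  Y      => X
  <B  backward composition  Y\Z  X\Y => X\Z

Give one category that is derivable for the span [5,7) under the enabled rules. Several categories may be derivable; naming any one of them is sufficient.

N

[0,7] S   <
  [0,2] NP   <
    [0,1] "that" : N/PP
    [1,2] "built" : NP\(N/PP)
  [2,7] S\NP   <B
    [2,4] PP\NP   <B
      [2,3] "quickly" : (N/PP)\NP
      [3,4] "heard" : PP\(N/PP)
    [4,7] S\PP   >
      [4,5] "with" : (S\PP)/N
      [5,7] N   >
        [5,6] "read" : N/(S/PP)
        [6,7] "clearly" : S/PP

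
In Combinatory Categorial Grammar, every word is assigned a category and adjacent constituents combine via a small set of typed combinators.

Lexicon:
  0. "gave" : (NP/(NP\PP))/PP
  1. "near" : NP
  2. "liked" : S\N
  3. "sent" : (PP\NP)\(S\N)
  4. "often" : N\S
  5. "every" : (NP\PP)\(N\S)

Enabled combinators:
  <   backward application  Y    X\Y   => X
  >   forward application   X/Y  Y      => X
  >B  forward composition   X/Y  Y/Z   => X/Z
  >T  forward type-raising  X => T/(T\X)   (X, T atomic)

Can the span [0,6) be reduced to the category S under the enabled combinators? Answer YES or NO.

(NP/(NP\PP))/PP NP S\N (PP\NP)\(S\N) N\S (NP\PP)\(N\S)
CKY chart[0,6] = {(NP/(NP\PP))/(PP\NP), N/(N\NP), NP, NP/(NP\NP), PP/(PP\NP), S/(S\NP)}; S ∉ chart

NO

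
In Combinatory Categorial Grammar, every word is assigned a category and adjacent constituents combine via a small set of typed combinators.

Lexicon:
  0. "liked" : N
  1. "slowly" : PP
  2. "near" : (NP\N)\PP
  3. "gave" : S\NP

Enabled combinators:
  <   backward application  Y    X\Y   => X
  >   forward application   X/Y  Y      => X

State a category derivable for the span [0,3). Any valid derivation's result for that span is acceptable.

NP

[0,4] S   <
  [0,3] NP   <
    [0,1] "liked" : N
    [1,3] NP\N   <
      [1,2] "slowly" : PP
      [2,3] "near" : (NP\N)\PP
  [3,4] "gave" : S\NP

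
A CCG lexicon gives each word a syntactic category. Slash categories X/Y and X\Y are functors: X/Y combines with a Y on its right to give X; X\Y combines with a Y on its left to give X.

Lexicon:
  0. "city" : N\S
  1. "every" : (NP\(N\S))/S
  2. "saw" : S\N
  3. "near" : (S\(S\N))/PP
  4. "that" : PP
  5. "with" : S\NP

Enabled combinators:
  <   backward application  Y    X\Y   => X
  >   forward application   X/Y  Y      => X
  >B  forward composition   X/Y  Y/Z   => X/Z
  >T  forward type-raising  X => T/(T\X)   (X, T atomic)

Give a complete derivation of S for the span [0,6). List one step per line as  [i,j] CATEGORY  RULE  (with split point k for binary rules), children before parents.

[0,1] N\S  lex  "city"
[1,2] (NP\(N\S))/S  lex  "every"
[2,3] S\N  lex  "saw"
[3,4] (S\(S\N))/PP  lex  "near"
[4,5] PP  lex  "that"
[3,5] S\(S\N)  >  k=4
[2,5] S  <  k=3
[1,5] NP\(N\S)  >  k=2
[0,5] NP  <  k=1
[5,6] S\NP  lex  "with"
[0,6] S  <  k=5

[0,6] S   <
  [0,5] NP   <
    [0,1] "city" : N\S
    [1,5] NP\(N\S)   >
      [1,2] "every" : (NP\(N\S))/S
      [2,5] S   <
        [2,3] "saw" : S\N
        [3,5] S\(S\N)   >
          [3,4] "near" : (S\(S\N))/PP
          [4,5] "that" : PP
  [5,6] "with" : S\NP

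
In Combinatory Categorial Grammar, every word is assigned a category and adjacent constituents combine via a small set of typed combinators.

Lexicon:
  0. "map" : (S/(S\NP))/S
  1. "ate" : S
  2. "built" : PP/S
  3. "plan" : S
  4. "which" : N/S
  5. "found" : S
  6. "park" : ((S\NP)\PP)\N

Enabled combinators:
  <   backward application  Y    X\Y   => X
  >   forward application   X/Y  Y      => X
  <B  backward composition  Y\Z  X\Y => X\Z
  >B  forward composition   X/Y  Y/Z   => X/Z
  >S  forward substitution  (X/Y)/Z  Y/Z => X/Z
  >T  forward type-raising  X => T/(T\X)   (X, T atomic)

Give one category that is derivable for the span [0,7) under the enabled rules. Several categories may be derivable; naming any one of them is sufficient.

S

[0,7] S   >
  [0,2] S/(S\NP)   >
    [0,1] "map" : (S/(S\NP))/S
    [1,2] "ate" : S
  [2,7] S\NP   <
    [2,4] PP   >
      [2,3] "built" : PP/S
      [3,4] "plan" : S
    [4,7] (S\NP)\PP   <
      [4,6] N   >
        [4,5] "which" : N/S
        [5,6] "found" : S
      [6,7] "park" : ((S\NP)\PP)\N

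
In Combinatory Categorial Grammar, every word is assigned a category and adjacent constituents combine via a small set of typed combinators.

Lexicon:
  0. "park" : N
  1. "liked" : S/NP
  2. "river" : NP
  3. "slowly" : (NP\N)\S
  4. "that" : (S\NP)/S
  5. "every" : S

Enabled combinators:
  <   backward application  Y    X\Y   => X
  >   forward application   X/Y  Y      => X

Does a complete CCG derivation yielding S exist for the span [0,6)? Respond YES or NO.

YES

[0,6] S   <
  [0,4] NP   <
    [0,1] "park" : N
    [1,4] NP\N   <
      [1,3] S   >
        [1,2] "liked" : S/NP
        [2,3] "river" : NP
      [3,4] "slowly" : (NP\N)\S
  [4,6] S\NP   >
    [4,5] "that" : (S\NP)/S
    [5,6] "every" : S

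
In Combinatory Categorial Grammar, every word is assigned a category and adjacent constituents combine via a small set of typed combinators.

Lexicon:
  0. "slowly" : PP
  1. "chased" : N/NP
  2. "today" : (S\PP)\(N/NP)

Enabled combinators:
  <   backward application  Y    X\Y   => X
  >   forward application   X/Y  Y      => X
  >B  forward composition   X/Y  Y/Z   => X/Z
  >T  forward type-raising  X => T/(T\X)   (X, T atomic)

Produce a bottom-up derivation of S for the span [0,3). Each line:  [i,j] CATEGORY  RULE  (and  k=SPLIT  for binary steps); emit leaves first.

[0,3] S   <
  [0,1] "slowly" : PP
  [1,3] S\PP   <
    [1,2] "chased" : N/NP
    [2,3] "today" : (S\PP)\(N/NP)

[0,1] PP  lex  "slowly"
[1,2] N/NP  lex  "chased"
[2,3] (S\PP)\(N/NP)  lex  "today"
[1,3] S\PP  <  k=2
[0,3] S  <  k=1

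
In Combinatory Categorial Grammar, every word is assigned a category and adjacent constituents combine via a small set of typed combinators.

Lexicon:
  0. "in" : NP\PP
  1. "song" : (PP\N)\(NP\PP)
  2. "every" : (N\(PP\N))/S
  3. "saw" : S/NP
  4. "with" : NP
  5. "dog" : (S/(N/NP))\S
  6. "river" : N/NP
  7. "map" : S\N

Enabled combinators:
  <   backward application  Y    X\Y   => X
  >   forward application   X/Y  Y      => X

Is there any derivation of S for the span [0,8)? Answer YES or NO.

YES

[0,8] S   <
  [0,7] N   <
    [0,2] PP\N   <
      [0,1] "in" : NP\PP
      [1,2] "song" : (PP\N)\(NP\PP)
    [2,7] N\(PP\N)   >
      [2,3] "every" : (N\(PP\N))/S
      [3,7] S   >
        [3,6] S/(N/NP)   <
          [3,5] S   >
            [3,4] "saw" : S/NP
            [4,5] "with" : NP
          [5,6] "dog" : (S/(N/NP))\S
        [6,7] "river" : N/NP
  [7,8] "map" : S\N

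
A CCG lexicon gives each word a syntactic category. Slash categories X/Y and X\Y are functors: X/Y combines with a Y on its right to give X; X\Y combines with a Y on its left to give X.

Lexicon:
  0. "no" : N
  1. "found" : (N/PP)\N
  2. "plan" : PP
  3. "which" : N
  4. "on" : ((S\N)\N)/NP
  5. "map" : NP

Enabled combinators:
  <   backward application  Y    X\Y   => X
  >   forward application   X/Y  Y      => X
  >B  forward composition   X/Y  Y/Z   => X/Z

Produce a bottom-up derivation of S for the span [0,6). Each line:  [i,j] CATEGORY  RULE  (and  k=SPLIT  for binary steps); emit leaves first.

[0,6] S   <
  [0,3] N   >
    [0,2] N/PP   <
      [0,1] "no" : N
      [1,2] "found" : (N/PP)\N
    [2,3] "plan" : PP
  [3,6] S\N   <
    [3,4] "which" : N
    [4,6] (S\N)\N   >
      [4,5] "on" : ((S\N)\N)/NP
      [5,6] "map" : NP

[0,1] N  lex  "no"
[1,2] (N/PP)\N  lex  "found"
[0,2] N/PP  <  k=1
[2,3] PP  lex  "plan"
[0,3] N  >  k=2
[3,4] N  lex  "which"
[4,5] ((S\N)\N)/NP  lex  "on"
[5,6] NP  lex  "map"
[4,6] (S\N)\N  >  k=5
[3,6] S\N  <  k=4
[0,6] S  <  k=3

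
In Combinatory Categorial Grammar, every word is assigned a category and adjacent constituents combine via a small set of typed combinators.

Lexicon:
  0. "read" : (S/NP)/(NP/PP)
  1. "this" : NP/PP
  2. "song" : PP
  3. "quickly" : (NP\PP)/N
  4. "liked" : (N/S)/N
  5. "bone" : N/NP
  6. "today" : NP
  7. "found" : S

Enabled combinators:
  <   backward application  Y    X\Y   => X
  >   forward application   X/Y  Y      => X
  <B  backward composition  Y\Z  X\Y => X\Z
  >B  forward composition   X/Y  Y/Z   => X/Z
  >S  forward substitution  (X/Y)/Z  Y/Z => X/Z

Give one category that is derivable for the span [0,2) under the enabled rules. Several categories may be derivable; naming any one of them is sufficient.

S/NP

[0,8] S   >
  [0,2] S/NP   >
    [0,1] "read" : (S/NP)/(NP/PP)
    [1,2] "this" : NP/PP
  [2,8] NP   <
    [2,3] "song" : PP
    [3,8] NP\PP   >
      [3,4] "quickly" : (NP\PP)/N
      [4,8] N   >
        [4,7] N/S   >
          [4,5] "liked" : (N/S)/N
          [5,7] N   >
            [5,6] "bone" : N/NP
            [6,7] "today" : NP
        [7,8] "found" : S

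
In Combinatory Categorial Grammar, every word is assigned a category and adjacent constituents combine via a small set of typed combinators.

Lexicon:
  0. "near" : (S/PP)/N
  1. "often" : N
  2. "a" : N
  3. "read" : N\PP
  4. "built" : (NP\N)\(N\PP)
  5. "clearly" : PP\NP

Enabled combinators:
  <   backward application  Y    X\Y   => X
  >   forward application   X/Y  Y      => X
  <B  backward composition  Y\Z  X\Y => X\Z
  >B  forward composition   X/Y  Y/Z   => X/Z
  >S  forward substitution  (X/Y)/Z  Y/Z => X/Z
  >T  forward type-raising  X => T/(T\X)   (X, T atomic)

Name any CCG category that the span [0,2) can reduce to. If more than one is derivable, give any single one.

[0,6] S   >
  [0,2] S/PP   >
    [0,1] "near" : (S/PP)/N
    [1,2] "often" : N
  [2,6] PP   <
    [2,5] NP   <
      [2,3] "a" : N
      [3,5] NP\N   <
        [3,4] "read" : N\PP
        [4,5] "built" : (NP\N)\(N\PP)
    [5,6] "clearly" : PP\NP

S/PP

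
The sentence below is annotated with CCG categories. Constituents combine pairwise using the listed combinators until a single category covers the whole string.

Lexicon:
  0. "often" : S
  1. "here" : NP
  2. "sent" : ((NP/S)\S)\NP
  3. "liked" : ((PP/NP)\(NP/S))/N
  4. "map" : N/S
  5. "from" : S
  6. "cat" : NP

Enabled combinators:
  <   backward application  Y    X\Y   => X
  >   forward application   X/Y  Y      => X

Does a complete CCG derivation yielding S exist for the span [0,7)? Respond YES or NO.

S NP ((NP/S)\S)\NP ((PP/NP)\(NP/S))/N N/S S NP
CKY chart[0,7] = {PP}; S ∉ chart

NO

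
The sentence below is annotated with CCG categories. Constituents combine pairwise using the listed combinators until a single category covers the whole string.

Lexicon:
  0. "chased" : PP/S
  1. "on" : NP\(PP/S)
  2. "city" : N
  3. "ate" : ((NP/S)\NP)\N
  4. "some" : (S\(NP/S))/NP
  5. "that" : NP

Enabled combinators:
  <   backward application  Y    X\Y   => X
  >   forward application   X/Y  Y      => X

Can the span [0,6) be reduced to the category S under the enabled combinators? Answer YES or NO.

[0,6] S   <
  [0,4] NP/S   <
    [0,2] NP   <
      [0,1] "chased" : PP/S
      [1,2] "on" : NP\(PP/S)
    [2,4] (NP/S)\NP   <
      [2,3] "city" : N
      [3,4] "ate" : ((NP/S)\NP)\N
  [4,6] S\(NP/S)   >
    [4,5] "some" : (S\(NP/S))/NP
    [5,6] "that" : NP

YES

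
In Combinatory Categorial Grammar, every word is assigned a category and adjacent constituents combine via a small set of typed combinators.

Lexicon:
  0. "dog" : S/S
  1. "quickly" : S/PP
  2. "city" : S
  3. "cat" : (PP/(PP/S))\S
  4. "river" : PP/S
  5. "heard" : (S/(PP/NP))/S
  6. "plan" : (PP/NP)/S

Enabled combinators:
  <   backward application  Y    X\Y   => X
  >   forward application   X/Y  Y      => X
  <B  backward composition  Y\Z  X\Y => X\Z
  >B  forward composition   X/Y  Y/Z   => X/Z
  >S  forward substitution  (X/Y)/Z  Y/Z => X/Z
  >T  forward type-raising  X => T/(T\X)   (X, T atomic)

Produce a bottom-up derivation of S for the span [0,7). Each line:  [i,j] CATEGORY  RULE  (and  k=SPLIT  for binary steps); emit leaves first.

[0,7] S   >
  [0,2] S/PP   >B
    [0,1] "dog" : S/S
    [1,2] "quickly" : S/PP
  [2,7] PP   >
    [2,4] PP/(PP/S)   <
      [2,3] "city" : S
      [3,4] "cat" : (PP/(PP/S))\S
    [4,7] PP/S   >B
      [4,5] "river" : PP/S
      [5,7] S/S   >S
        [5,6] "heard" : (S/(PP/NP))/S
        [6,7] "plan" : (PP/NP)/S

[0,1] S/S  lex  "dog"
[1,2] S/PP  lex  "quickly"
[0,2] S/PP  >B  k=1
[2,3] S  lex  "city"
[3,4] (PP/(PP/S))\S  lex  "cat"
[2,4] PP/(PP/S)  <  k=3
[4,5] PP/S  lex  "river"
[5,6] (S/(PP/NP))/S  lex  "heard"
[6,7] (PP/NP)/S  lex  "plan"
[5,7] S/S  >S  k=6
[4,7] PP/S  >B  k=5
[2,7] PP  >  k=4
[0,7] S  >  k=2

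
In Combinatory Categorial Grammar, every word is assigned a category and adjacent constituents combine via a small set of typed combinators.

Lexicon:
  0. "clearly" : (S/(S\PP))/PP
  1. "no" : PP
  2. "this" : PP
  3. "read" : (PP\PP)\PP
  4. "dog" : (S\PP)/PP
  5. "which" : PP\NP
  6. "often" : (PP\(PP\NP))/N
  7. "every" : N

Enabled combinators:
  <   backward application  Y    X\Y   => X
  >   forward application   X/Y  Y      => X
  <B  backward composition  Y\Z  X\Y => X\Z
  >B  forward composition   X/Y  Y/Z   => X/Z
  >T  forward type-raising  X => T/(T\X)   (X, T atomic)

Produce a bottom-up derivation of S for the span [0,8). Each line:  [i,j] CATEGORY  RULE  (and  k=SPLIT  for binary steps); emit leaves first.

[0,8] S   >
  [0,2] S/(S\PP)   >
    [0,1] "clearly" : (S/(S\PP))/PP
    [1,2] "no" : PP
  [2,8] S\PP   <B
    [2,4] PP\PP   <
      [2,3] "this" : PP
      [3,4] "read" : (PP\PP)\PP
    [4,8] S\PP   >
      [4,5] "dog" : (S\PP)/PP
      [5,8] PP   <
        [5,6] "which" : PP\NP
        [6,8] PP\(PP\NP)   >
          [6,7] "often" : (PP\(PP\NP))/N
          [7,8] "every" : N

[0,1] (S/(S\PP))/PP  lex  "clearly"
[1,2] PP  lex  "no"
[0,2] S/(S\PP)  >  k=1
[2,3] PP  lex  "this"
[3,4] (PP\PP)\PP  lex  "read"
[2,4] PP\PP  <  k=3
[4,5] (S\PP)/PP  lex  "dog"
[5,6] PP\NP  lex  "which"
[6,7] (PP\(PP\NP))/N  lex  "often"
[7,8] N  lex  "every"
[6,8] PP\(PP\NP)  >  k=7
[5,8] PP  <  k=6
[4,8] S\PP  >  k=5
[2,8] S\PP  <B  k=4
[0,8] S  >  k=2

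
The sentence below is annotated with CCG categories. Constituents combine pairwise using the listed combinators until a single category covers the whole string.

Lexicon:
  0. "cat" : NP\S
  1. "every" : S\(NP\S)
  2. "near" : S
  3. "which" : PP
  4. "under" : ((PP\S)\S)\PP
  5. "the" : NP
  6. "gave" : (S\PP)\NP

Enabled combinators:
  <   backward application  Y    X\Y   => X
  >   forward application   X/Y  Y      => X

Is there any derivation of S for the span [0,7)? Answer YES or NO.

[0,7] S   <
  [0,5] PP   <
    [0,2] S   <
      [0,1] "cat" : NP\S
      [1,2] "every" : S\(NP\S)
    [2,5] PP\S   <
      [2,3] "near" : S
      [3,5] (PP\S)\S   <
        [3,4] "which" : PP
        [4,5] "under" : ((PP\S)\S)\PP
  [5,7] S\PP   <
    [5,6] "the" : NP
    [6,7] "gave" : (S\PP)\NP

YES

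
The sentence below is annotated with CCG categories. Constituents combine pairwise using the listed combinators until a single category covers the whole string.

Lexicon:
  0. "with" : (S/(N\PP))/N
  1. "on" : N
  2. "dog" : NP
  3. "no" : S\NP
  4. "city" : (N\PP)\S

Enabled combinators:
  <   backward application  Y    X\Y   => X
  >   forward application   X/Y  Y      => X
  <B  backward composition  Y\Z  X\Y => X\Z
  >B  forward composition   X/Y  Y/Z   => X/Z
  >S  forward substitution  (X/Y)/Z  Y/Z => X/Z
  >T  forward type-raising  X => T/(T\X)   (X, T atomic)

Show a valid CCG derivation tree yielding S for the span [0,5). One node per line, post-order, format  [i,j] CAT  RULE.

[0,5] S   >
  [0,2] S/(N\PP)   >
    [0,1] "with" : (S/(N\PP))/N
    [1,2] "on" : N
  [2,5] N\PP   <
    [2,4] S   >
      [2,3] S/(S\NP)   >T
        [2,3] "dog" : NP
      [3,4] "no" : S\NP
    [4,5] "city" : (N\PP)\S

[0,1] (S/(N\PP))/N  lex  "with"
[1,2] N  lex  "on"
[0,2] S/(N\PP)  >  k=1
[2,3] NP  lex  "dog"
[2,3] S/(S\NP)  >T
[3,4] S\NP  lex  "no"
[2,4] S  >  k=3
[4,5] (N\PP)\S  lex  "city"
[2,5] N\PP  <  k=4
[0,5] S  >  k=2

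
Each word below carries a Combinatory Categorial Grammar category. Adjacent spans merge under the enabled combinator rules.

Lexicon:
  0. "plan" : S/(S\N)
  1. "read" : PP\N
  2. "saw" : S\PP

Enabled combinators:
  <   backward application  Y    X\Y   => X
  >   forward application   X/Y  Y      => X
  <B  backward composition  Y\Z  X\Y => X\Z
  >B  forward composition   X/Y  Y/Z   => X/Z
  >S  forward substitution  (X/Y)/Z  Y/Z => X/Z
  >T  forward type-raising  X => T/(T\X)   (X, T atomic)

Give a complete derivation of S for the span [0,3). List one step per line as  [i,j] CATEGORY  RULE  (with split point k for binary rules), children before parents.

[0,3] S   >
  [0,1] "plan" : S/(S\N)
  [1,3] S\N   <B
    [1,2] "read" : PP\N
    [2,3] "saw" : S\PP

[0,1] S/(S\N)  lex  "plan"
[1,2] PP\N  lex  "read"
[2,3] S\PP  lex  "saw"
[1,3] S\N  <B  k=2
[0,3] S  >  k=1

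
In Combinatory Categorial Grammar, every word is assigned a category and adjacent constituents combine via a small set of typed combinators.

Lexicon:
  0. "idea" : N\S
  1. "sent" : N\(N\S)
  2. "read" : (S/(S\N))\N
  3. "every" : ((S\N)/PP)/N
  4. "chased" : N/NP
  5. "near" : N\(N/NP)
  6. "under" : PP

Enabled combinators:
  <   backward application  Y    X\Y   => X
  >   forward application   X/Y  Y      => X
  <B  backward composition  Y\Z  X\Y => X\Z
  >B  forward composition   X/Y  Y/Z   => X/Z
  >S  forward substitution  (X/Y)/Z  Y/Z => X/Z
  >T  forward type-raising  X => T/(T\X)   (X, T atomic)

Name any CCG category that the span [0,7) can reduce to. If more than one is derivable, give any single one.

[0,7] S   >
  [0,3] S/(S\N)   <
    [0,2] N   <
      [0,1] "idea" : N\S
      [1,2] "sent" : N\(N\S)
    [2,3] "read" : (S/(S\N))\N
  [3,7] S\N   >
    [3,6] (S\N)/PP   >
      [3,4] "every" : ((S\N)/PP)/N
      [4,6] N   <
        [4,5] "chased" : N/NP
        [5,6] "near" : N\(N/NP)
    [6,7] "under" : PP

S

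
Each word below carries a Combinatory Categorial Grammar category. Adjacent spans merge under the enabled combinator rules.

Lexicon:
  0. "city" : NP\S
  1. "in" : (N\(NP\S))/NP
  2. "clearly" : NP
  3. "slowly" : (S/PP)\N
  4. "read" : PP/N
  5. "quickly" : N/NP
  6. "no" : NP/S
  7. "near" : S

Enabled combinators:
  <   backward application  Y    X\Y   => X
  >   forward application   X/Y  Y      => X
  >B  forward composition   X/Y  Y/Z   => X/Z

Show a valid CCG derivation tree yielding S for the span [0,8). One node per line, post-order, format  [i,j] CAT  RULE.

[0,8] S   >
  [0,4] S/PP   <
    [0,3] N   <
      [0,1] "city" : NP\S
      [1,3] N\(NP\S)   >
        [1,2] "in" : (N\(NP\S))/NP
        [2,3] "clearly" : NP
    [3,4] "slowly" : (S/PP)\N
  [4,8] PP   >
    [4,5] "read" : PP/N
    [5,8] N   >
      [5,7] N/S   >B
        [5,6] "quickly" : N/NP
        [6,7] "no" : NP/S
      [7,8] "near" : S

[0,1] NP\S  lex  "city"
[1,2] (N\(NP\S))/NP  lex  "in"
[2,3] NP  lex  "clearly"
[1,3] N\(NP\S)  >  k=2
[0,3] N  <  k=1
[3,4] (S/PP)\N  lex  "slowly"
[0,4] S/PP  <  k=3
[4,5] PP/N  lex  "read"
[5,6] N/NP  lex  "quickly"
[6,7] NP/S  lex  "no"
[5,7] N/S  >B  k=6
[7,8] S  lex  "near"
[5,8] N  >  k=7
[4,8] PP  >  k=5
[0,8] S  >  k=4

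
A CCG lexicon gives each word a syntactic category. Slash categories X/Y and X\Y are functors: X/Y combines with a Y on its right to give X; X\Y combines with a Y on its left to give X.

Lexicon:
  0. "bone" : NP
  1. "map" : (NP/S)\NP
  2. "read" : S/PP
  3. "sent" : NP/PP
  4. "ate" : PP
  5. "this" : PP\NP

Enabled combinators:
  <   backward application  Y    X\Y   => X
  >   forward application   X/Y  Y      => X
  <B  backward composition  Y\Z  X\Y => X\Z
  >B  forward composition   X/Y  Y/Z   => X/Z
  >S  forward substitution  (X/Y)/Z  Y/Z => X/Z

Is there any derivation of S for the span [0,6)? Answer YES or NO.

NP (NP/S)\NP S/PP NP/PP PP PP\NP
CKY chart[0,6] = {NP}; S ∉ chart

NO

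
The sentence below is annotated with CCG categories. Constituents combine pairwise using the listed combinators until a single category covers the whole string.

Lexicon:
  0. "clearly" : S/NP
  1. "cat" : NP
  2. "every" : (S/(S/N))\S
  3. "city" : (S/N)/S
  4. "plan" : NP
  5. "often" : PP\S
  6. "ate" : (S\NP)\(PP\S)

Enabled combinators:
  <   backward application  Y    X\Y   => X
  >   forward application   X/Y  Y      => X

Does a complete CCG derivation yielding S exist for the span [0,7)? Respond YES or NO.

[0,7] S   >
  [0,3] S/(S/N)   <
    [0,2] S   >
      [0,1] "clearly" : S/NP
      [1,2] "cat" : NP
    [2,3] "every" : (S/(S/N))\S
  [3,7] S/N   >
    [3,4] "city" : (S/N)/S
    [4,7] S   <
      [4,5] "plan" : NP
      [5,7] S\NP   <
        [5,6] "often" : PP\S
        [6,7] "ate" : (S\NP)\(PP\S)

YES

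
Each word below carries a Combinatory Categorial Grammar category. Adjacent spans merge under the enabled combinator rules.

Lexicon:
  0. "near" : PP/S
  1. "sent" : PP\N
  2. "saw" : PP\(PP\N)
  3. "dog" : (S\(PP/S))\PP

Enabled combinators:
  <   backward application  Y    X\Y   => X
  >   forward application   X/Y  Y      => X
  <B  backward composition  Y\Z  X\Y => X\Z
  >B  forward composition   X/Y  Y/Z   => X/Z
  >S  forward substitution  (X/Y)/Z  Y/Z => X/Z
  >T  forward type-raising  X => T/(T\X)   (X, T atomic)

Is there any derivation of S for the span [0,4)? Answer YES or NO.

YES

[0,4] S   <
  [0,1] "near" : PP/S
  [1,4] S\(PP/S)   <
    [1,3] PP   <
      [1,2] "sent" : PP\N
      [2,3] "saw" : PP\(PP\N)
    [3,4] "dog" : (S\(PP/S))\PP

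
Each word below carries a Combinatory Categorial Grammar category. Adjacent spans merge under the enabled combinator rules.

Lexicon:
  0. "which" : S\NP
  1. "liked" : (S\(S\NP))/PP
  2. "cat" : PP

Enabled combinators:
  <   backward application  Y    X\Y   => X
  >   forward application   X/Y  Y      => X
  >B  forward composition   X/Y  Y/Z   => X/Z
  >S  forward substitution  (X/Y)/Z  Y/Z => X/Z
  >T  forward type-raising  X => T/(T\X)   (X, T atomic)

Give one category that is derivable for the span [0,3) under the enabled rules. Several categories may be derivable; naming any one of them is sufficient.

S

[0,3] S   <
  [0,1] "which" : S\NP
  [1,3] S\(S\NP)   >
    [1,2] "liked" : (S\(S\NP))/PP
    [2,3] "cat" : PP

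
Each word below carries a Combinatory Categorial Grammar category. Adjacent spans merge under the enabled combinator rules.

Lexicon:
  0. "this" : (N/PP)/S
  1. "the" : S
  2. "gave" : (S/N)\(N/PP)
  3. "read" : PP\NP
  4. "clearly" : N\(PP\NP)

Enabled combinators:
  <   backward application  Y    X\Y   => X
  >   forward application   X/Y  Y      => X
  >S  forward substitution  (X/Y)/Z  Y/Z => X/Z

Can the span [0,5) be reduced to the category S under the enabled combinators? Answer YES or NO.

YES

[0,5] S   >
  [0,3] S/N   <
    [0,2] N/PP   >
      [0,1] "this" : (N/PP)/S
      [1,2] "the" : S
    [2,3] "gave" : (S/N)\(N/PP)
  [3,5] N   <
    [3,4] "read" : PP\NP
    [4,5] "clearly" : N\(PP\NP)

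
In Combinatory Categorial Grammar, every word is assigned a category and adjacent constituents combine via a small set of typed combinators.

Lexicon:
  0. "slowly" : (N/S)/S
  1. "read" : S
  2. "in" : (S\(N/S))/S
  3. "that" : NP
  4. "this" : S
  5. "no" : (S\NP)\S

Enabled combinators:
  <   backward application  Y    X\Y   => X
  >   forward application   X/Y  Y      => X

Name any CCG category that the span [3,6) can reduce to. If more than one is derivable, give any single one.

[0,6] S   <
  [0,2] N/S   >
    [0,1] "slowly" : (N/S)/S
    [1,2] "read" : S
  [2,6] S\(N/S)   >
    [2,3] "in" : (S\(N/S))/S
    [3,6] S   <
      [3,4] "that" : NP
      [4,6] S\NP   <
        [4,5] "this" : S
        [5,6] "no" : (S\NP)\S

S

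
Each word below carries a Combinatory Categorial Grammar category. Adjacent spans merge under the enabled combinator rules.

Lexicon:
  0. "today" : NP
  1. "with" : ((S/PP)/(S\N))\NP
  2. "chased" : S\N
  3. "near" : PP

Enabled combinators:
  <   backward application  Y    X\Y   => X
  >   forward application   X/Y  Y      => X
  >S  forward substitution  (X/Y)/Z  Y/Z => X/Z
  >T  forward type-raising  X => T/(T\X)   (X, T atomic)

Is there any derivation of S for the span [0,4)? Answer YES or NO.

YES

[0,4] S   >
  [0,3] S/PP   >
    [0,2] (S/PP)/(S\N)   <
      [0,1] "today" : NP
      [1,2] "with" : ((S/PP)/(S\N))\NP
    [2,3] "chased" : S\N
  [3,4] "near" : PP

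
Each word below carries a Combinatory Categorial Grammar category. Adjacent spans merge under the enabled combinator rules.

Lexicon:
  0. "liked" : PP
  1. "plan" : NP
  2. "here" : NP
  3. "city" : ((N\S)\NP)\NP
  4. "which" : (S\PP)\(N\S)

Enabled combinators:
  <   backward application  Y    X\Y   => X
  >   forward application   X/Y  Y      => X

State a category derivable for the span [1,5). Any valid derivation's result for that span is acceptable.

[0,5] S   <
  [0,1] "liked" : PP
  [1,5] S\PP   <
    [1,4] N\S   <
      [1,2] "plan" : NP
      [2,4] (N\S)\NP   <
        [2,3] "here" : NP
        [3,4] "city" : ((N\S)\NP)\NP
    [4,5] "which" : (S\PP)\(N\S)

S\PP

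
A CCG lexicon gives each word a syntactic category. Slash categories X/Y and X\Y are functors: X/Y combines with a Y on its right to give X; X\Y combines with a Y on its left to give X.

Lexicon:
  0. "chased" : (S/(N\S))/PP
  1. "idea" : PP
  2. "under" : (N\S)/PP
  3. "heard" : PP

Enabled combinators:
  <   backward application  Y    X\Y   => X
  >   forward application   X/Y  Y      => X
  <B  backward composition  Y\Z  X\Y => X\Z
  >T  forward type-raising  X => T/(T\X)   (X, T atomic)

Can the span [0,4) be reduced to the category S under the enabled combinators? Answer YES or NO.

[0,4] S   >
  [0,2] S/(N\S)   >
    [0,1] "chased" : (S/(N\S))/PP
    [1,2] "idea" : PP
  [2,4] N\S   >
    [2,3] "under" : (N\S)/PP
    [3,4] "heard" : PP

YES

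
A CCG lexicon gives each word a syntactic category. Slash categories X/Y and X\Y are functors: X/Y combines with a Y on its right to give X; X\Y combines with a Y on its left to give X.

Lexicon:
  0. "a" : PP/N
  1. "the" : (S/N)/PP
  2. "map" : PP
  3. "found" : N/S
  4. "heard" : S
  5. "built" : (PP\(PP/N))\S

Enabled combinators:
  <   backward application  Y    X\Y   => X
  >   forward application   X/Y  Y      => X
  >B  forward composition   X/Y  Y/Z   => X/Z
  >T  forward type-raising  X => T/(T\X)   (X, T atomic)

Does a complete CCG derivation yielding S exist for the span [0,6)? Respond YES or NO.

PP/N (S/N)/PP PP N/S S (PP\(PP/N))\S
CKY chart[0,6] = {N/(N\PP), NP/(NP\PP), PP, PP/(PP\PP), S/(S\PP)}; S ∉ chart

NO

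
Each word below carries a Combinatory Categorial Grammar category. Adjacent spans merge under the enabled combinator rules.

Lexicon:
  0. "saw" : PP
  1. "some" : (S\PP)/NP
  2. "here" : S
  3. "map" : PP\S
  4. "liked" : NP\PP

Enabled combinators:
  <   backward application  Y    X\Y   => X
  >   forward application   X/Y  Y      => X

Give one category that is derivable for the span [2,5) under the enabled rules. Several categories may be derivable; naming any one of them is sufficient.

NP

[0,5] S   <
  [0,1] "saw" : PP
  [1,5] S\PP   >
    [1,2] "some" : (S\PP)/NP
    [2,5] NP   <
      [2,4] PP   <
        [2,3] "here" : S
        [3,4] "map" : PP\S
      [4,5] "liked" : NP\PP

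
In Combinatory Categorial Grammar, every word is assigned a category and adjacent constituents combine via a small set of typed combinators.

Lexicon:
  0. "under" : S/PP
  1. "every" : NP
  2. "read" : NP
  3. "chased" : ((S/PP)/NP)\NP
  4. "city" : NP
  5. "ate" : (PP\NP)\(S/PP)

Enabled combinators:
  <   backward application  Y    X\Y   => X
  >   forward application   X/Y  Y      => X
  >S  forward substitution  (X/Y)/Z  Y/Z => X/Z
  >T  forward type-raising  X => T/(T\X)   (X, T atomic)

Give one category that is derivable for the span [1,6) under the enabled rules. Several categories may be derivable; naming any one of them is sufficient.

PP

[0,6] S   >
  [0,1] "under" : S/PP
  [1,6] PP   >
    [1,2] PP/(PP\NP)   >T
      [1,2] "every" : NP
    [2,6] PP\NP   <
      [2,5] S/PP   >
        [2,4] (S/PP)/NP   <
          [2,3] "read" : NP
          [3,4] "chased" : ((S/PP)/NP)\NP
        [4,5] "city" : NP
      [5,6] "ate" : (PP\NP)\(S/PP)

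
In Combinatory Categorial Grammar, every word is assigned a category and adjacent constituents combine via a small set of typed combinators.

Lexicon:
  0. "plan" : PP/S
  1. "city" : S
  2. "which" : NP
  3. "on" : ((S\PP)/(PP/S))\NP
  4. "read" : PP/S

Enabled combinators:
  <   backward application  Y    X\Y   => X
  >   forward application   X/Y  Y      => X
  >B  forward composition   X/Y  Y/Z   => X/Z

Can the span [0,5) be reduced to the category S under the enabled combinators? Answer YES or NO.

YES

[0,5] S   <
  [0,2] PP   >
    [0,1] "plan" : PP/S
    [1,2] "city" : S
  [2,5] S\PP   >
    [2,4] (S\PP)/(PP/S)   <
      [2,3] "which" : NP
      [3,4] "on" : ((S\PP)/(PP/S))\NP
    [4,5] "read" : PP/S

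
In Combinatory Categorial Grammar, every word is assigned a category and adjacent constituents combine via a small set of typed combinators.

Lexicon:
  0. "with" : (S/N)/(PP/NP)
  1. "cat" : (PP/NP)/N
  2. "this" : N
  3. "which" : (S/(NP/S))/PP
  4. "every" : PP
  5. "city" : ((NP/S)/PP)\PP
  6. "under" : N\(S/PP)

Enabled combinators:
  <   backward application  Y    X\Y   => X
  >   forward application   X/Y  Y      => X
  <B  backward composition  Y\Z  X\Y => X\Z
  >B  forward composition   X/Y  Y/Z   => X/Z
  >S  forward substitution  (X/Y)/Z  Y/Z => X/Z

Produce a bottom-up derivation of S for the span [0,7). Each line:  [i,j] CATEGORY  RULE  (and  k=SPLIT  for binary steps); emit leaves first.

[0,7] S   >
  [0,3] S/N   >
    [0,1] "with" : (S/N)/(PP/NP)
    [1,3] PP/NP   >
      [1,2] "cat" : (PP/NP)/N
      [2,3] "this" : N
  [3,7] N   <
    [3,6] S/PP   >S
      [3,4] "which" : (S/(NP/S))/PP
      [4,6] (NP/S)/PP   <
        [4,5] "every" : PP
        [5,6] "city" : ((NP/S)/PP)\PP
    [6,7] "under" : N\(S/PP)

[0,1] (S/N)/(PP/NP)  lex  "with"
[1,2] (PP/NP)/N  lex  "cat"
[2,3] N  lex  "this"
[1,3] PP/NP  >  k=2
[0,3] S/N  >  k=1
[3,4] (S/(NP/S))/PP  lex  "which"
[4,5] PP  lex  "every"
[5,6] ((NP/S)/PP)\PP  lex  "city"
[4,6] (NP/S)/PP  <  k=5
[3,6] S/PP  >S  k=4
[6,7] N\(S/PP)  lex  "under"
[3,7] N  <  k=6
[0,7] S  >  k=3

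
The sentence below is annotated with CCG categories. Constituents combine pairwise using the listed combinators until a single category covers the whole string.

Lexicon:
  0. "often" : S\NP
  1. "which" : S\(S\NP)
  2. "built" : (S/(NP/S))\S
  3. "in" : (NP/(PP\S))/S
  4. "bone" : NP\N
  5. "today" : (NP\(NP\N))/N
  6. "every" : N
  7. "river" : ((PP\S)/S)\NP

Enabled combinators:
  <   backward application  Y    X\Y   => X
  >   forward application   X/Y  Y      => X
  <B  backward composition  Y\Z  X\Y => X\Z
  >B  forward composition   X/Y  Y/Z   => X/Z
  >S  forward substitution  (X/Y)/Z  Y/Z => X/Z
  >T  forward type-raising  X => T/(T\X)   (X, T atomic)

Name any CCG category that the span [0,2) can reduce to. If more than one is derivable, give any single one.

[0,8] S   >
  [0,3] S/(NP/S)   <
    [0,2] S   <
      [0,1] "often" : S\NP
      [1,2] "which" : S\(S\NP)
    [2,3] "built" : (S/(NP/S))\S
  [3,8] NP/S   >S
    [3,4] "in" : (NP/(PP\S))/S
    [4,8] (PP\S)/S   <
      [4,7] NP   <
        [4,5] "bone" : NP\N
        [5,7] NP\(NP\N)   >
          [5,6] "today" : (NP\(NP\N))/N
          [6,7] "every" : N
      [7,8] "river" : ((PP\S)/S)\NP

S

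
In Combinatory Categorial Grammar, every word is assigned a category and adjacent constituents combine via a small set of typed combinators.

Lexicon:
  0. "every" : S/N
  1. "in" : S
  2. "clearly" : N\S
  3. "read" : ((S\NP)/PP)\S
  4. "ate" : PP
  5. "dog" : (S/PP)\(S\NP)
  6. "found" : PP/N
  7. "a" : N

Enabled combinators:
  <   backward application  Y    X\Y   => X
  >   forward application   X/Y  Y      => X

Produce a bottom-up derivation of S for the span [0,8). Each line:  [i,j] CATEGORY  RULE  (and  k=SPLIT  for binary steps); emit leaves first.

[0,1] S/N  lex  "every"
[1,2] S  lex  "in"
[2,3] N\S  lex  "clearly"
[1,3] N  <  k=2
[0,3] S  >  k=1
[3,4] ((S\NP)/PP)\S  lex  "read"
[0,4] (S\NP)/PP  <  k=3
[4,5] PP  lex  "ate"
[0,5] S\NP  >  k=4
[5,6] (S/PP)\(S\NP)  lex  "dog"
[0,6] S/PP  <  k=5
[6,7] PP/N  lex  "found"
[7,8] N  lex  "a"
[6,8] PP  >  k=7
[0,8] S  >  k=6

[0,8] S   >
  [0,6] S/PP   <
    [0,5] S\NP   >
      [0,4] (S\NP)/PP   <
        [0,3] S   >
          [0,1] "every" : S/N
          [1,3] N   <
            [1,2] "in" : S
            [2,3] "clearly" : N\S
        [3,4] "read" : ((S\NP)/PP)\S
      [4,5] "ate" : PP
    [5,6] "dog" : (S/PP)\(S\NP)
  [6,8] PP   >
    [6,7] "found" : PP/N
    [7,8] "a" : N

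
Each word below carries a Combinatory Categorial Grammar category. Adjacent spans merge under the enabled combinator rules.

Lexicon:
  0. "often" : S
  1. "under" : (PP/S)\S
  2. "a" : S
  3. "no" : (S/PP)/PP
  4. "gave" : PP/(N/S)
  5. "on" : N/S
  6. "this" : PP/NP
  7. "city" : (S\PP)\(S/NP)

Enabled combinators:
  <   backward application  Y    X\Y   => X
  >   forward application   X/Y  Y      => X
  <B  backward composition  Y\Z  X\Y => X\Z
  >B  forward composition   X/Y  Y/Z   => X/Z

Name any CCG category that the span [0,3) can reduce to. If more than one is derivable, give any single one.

PP

[0,8] S   <
  [0,3] PP   >
    [0,2] PP/S   <
      [0,1] "often" : S
      [1,2] "under" : (PP/S)\S
    [2,3] "a" : S
  [3,8] S\PP   <
    [3,7] S/NP   >B
      [3,6] S/PP   >
        [3,4] "no" : (S/PP)/PP
        [4,6] PP   >
          [4,5] "gave" : PP/(N/S)
          [5,6] "on" : N/S
      [6,7] "this" : PP/NP
    [7,8] "city" : (S\PP)\(S/NP)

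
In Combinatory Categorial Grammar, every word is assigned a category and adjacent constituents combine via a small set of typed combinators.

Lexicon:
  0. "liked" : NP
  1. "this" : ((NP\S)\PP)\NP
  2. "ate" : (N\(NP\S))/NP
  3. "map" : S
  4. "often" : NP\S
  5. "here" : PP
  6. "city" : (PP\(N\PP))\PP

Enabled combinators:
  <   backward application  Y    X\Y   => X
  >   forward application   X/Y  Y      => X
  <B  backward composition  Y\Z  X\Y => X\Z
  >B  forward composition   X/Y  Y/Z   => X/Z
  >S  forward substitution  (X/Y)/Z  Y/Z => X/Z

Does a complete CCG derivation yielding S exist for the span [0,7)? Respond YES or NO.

NP ((NP\S)\PP)\NP (N\(NP\S))/NP S NP\S PP (PP\(N\PP))\PP
CKY chart[0,7] = {PP}; S ∉ chart

NO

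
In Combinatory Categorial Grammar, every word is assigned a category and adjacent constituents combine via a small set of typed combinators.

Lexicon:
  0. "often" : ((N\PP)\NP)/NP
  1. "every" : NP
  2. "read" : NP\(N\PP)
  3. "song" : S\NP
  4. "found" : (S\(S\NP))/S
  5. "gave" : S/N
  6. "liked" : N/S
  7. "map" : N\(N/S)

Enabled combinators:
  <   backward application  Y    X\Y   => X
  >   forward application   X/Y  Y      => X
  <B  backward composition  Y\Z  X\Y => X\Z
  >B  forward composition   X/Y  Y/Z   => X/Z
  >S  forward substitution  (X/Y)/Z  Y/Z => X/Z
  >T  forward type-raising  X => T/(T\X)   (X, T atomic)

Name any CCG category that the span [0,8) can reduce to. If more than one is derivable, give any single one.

S

[0,8] S   <
  [0,4] S\NP   <B
    [0,3] NP\NP   <B
      [0,2] (N\PP)\NP   >
        [0,1] "often" : ((N\PP)\NP)/NP
        [1,2] "every" : NP
      [2,3] "read" : NP\(N\PP)
    [3,4] "song" : S\NP
  [4,8] S\(S\NP)   >
    [4,5] "found" : (S\(S\NP))/S
    [5,8] S   >
      [5,6] "gave" : S/N
      [6,8] N   <
        [6,7] "liked" : N/S
        [7,8] "map" : N\(N/S)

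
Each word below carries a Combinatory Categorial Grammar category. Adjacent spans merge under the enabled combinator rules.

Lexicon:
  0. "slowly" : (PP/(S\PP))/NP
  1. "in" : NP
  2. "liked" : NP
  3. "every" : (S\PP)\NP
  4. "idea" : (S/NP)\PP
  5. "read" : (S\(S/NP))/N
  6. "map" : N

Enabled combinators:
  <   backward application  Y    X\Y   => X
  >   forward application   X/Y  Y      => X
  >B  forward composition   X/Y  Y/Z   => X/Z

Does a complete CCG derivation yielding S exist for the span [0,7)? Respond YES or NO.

[0,7] S   <
  [0,5] S/NP   <
    [0,4] PP   >
      [0,2] PP/(S\PP)   >
        [0,1] "slowly" : (PP/(S\PP))/NP
        [1,2] "in" : NP
      [2,4] S\PP   <
        [2,3] "liked" : NP
        [3,4] "every" : (S\PP)\NP
    [4,5] "idea" : (S/NP)\PP
  [5,7] S\(S/NP)   >
    [5,6] "read" : (S\(S/NP))/N
    [6,7] "map" : N

YES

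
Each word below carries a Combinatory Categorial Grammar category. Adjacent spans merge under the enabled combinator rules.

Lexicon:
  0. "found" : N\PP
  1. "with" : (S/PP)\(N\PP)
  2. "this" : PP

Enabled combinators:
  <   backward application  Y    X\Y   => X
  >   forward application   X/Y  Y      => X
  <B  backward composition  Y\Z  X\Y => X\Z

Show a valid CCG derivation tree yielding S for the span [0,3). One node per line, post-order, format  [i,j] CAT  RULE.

[0,3] S   >
  [0,2] S/PP   <
    [0,1] "found" : N\PP
    [1,2] "with" : (S/PP)\(N\PP)
  [2,3] "this" : PP

[0,1] N\PP  lex  "found"
[1,2] (S/PP)\(N\PP)  lex  "with"
[0,2] S/PP  <  k=1
[2,3] PP  lex  "this"
[0,3] S  >  k=2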